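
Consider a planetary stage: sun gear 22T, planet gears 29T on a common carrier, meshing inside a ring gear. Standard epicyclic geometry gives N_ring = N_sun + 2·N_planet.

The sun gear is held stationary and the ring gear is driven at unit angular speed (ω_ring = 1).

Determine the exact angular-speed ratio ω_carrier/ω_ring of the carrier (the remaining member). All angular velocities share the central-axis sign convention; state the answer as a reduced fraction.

40/51

N_ring = 22 + 2·29 = 80
22(ω_s−ω_c) = −80(ω_r−ω_c),  ω_s=0, ω_r=1
22(0−ω_c) = −80(1−ω_c)  ⇒  102ω_c = 80  ⇒  ω_c = 40/51
ω_c/ω_r = 40/51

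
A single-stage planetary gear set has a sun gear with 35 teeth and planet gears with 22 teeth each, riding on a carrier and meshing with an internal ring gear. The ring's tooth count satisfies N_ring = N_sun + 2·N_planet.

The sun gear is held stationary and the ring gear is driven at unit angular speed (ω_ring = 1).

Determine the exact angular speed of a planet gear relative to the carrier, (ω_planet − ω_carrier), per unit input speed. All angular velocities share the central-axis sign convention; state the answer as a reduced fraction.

2765/2508

N_ring = 35 + 2·22 = 79
35(ω_s−ω_c) = −79(ω_r−ω_c),  ω_s=0, ω_r=1
35(0−ω_c) = −79(1−ω_c)  ⇒  114ω_c = 79  ⇒  ω_c = 79/114
sun–planet: 35·(0−79/114) = −22·(ω_p−ω_c)  ⇒  ω_p−ω_c = −(35/22)·(-79/114) = 2765/2508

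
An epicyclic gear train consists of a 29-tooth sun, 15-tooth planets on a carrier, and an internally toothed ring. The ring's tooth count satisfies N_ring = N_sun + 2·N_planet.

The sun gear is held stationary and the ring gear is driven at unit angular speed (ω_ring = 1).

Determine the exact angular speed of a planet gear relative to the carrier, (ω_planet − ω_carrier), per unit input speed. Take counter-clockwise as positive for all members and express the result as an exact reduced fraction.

N_ring = 29 + 2·15 = 59
29(ω_s−ω_c) = −59(ω_r−ω_c),  ω_s=0, ω_r=1
29(0−ω_c) = −59(1−ω_c)  ⇒  88ω_c = 59  ⇒  ω_c = 59/88
sun–planet: 29·(0−59/88) = −15·(ω_p−ω_c)  ⇒  ω_p−ω_c = −(29/15)·(-59/88) = 1711/1320

1711/1320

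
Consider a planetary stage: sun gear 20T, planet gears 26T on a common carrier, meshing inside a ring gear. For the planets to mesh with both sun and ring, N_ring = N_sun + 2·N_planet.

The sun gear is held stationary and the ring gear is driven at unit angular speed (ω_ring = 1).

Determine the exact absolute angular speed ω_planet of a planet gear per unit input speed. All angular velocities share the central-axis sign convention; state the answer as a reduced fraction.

N_ring = 20 + 2·26 = 72
20(ω_s−ω_c) = −72(ω_r−ω_c),  ω_s=0, ω_r=1
20(0−ω_c) = −72(1−ω_c)  ⇒  92ω_c = 72  ⇒  ω_c = 18/23
sun–planet: 20·(0−18/23) = −26·(ω_p−ω_c)  ⇒  ω_p−ω_c = −(20/26)·(-18/23) = 180/299
ω_p = 18/23 + 180/299 = 18/13

18/13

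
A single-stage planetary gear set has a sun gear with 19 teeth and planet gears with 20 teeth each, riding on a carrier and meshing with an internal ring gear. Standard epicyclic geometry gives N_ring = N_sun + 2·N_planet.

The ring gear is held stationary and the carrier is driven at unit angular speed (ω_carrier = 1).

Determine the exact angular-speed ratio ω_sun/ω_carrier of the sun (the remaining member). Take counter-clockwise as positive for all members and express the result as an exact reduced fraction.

78/19

N_ring = 19 + 2·20 = 59
19(ω_s−ω_c) = −59(ω_r−ω_c),  ω_r=0, ω_c=1
ω_s = 1 − (59/19)(0−1) = 78/19
ω_s/ω_c = 78/19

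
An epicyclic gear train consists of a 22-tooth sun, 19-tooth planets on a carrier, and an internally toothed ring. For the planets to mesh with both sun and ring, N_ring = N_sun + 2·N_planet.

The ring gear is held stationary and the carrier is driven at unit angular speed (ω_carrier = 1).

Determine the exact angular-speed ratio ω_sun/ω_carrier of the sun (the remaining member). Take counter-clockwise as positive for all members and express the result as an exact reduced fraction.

41/11

N_ring = 22 + 2·19 = 60
22(ω_s−ω_c) = −60(ω_r−ω_c),  ω_r=0, ω_c=1
ω_s = 1 − (60/22)(0−1) = 41/11
ω_s/ω_c = 41/11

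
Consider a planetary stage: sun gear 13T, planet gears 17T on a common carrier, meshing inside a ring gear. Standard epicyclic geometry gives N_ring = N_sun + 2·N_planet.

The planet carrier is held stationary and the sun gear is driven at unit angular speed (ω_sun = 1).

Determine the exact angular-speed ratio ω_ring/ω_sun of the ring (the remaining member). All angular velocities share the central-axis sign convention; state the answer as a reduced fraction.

N_ring = 13 + 2·17 = 47
13(ω_s−ω_c) = −47(ω_r−ω_c),  ω_c=0, ω_s=1
ω_r = 0 − (13/47)(1−0) = -13/47
ω_r/ω_s = -13/47

-13/47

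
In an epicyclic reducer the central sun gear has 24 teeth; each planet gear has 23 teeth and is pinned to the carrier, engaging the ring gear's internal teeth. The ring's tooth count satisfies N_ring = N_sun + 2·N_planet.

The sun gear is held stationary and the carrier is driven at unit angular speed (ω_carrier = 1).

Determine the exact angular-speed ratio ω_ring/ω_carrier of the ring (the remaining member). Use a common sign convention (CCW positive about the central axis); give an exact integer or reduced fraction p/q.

N_ring = 24 + 2·23 = 70
24(ω_s−ω_c) = −70(ω_r−ω_c),  ω_s=0, ω_c=1
ω_r = 1 − (24/70)(0−1) = 47/35
ω_r/ω_c = 47/35

47/35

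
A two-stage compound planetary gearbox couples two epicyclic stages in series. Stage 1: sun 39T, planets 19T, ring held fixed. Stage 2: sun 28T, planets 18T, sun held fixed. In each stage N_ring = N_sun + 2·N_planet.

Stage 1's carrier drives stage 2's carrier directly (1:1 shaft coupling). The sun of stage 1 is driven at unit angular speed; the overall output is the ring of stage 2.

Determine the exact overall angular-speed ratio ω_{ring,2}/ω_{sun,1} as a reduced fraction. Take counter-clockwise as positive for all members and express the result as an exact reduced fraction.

897/1856

Stage 1: N_ring = 39 + 2·19 = 77
Stage 1: 39(ω_s−ω_c) = −77(ω_r−ω_c),  ω_r=0, ω_s=1
Stage 1: 39(1−ω_c) = −77(0−ω_c)  ⇒  116ω_c = 39  ⇒  ω_c = 39/116
  ⇒ ω_c¹/ω_s¹ = 39/116
Stage 2: N_ring = 28 + 2·18 = 64
Stage 2: 28(ω_s−ω_c) = −64(ω_r−ω_c),  ω_s=0, ω_c=1
Stage 2: ω_r = 1 − (28/64)(0−1) = 23/16
  ⇒ ω_r²/ω_c² = 23/16
Coupling ω_c² = ω_c¹ ⇒ overall = 39/116 × 23/16 = 897/1856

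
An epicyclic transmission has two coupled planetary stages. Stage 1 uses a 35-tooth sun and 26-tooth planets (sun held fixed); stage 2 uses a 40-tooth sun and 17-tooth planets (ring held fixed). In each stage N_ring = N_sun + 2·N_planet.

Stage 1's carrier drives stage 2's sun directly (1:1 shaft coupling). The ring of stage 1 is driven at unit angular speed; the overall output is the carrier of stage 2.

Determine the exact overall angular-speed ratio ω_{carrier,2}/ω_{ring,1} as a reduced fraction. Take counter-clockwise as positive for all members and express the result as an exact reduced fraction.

290/1159

Stage 1: N_ring = 35 + 2·26 = 87
Stage 1: 35(ω_s−ω_c) = −87(ω_r−ω_c),  ω_s=0, ω_r=1
Stage 1: 35(0−ω_c) = −87(1−ω_c)  ⇒  122ω_c = 87  ⇒  ω_c = 87/122
  ⇒ ω_c¹/ω_r¹ = 87/122
Stage 2: N_ring = 40 + 2·17 = 74
Stage 2: 40(ω_s−ω_c) = −74(ω_r−ω_c),  ω_r=0, ω_s=1
Stage 2: 40(1−ω_c) = −74(0−ω_c)  ⇒  114ω_c = 40  ⇒  ω_c = 20/57
  ⇒ ω_c²/ω_s² = 20/57
Coupling ω_s² = ω_c¹ ⇒ overall = 87/122 × 20/57 = 290/1159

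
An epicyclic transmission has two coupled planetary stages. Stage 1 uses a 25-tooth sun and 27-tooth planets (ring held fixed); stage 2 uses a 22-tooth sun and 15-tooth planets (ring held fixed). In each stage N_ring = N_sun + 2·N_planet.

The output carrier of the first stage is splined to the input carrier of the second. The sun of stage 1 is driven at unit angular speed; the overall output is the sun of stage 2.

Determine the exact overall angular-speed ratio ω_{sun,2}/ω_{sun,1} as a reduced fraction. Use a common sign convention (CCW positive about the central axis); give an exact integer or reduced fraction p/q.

Stage 1: N_ring = 25 + 2·27 = 79
Stage 1: 25(ω_s−ω_c) = −79(ω_r−ω_c),  ω_r=0, ω_s=1
Stage 1: 25(1−ω_c) = −79(0−ω_c)  ⇒  104ω_c = 25  ⇒  ω_c = 25/104
  ⇒ ω_c¹/ω_s¹ = 25/104
Stage 2: N_ring = 22 + 2·15 = 52
Stage 2: 22(ω_s−ω_c) = −52(ω_r−ω_c),  ω_r=0, ω_c=1
Stage 2: ω_s = 1 − (52/22)(0−1) = 37/11
  ⇒ ω_s²/ω_c² = 37/11
Coupling ω_c² = ω_c¹ ⇒ overall = 25/104 × 37/11 = 925/1144

925/1144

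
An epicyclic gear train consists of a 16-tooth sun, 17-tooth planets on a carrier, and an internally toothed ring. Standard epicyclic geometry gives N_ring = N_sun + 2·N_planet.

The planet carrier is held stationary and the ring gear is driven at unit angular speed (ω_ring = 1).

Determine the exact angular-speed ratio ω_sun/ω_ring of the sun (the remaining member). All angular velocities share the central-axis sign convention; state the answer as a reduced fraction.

N_ring = 16 + 2·17 = 50
16(ω_s−ω_c) = −50(ω_r−ω_c),  ω_c=0, ω_r=1
ω_s = 0 − (50/16)(1−0) = -25/8
ω_s/ω_r = -25/8

-25/8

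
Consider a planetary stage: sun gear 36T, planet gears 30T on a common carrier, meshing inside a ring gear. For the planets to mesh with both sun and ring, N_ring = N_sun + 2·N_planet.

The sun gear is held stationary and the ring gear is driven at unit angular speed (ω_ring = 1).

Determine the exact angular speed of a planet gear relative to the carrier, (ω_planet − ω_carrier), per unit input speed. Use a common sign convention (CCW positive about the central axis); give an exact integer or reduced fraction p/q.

48/55

N_ring = 36 + 2·30 = 96
36(ω_s−ω_c) = −96(ω_r−ω_c),  ω_s=0, ω_r=1
36(0−ω_c) = −96(1−ω_c)  ⇒  132ω_c = 96  ⇒  ω_c = 8/11
sun–planet: 36·(0−8/11) = −30·(ω_p−ω_c)  ⇒  ω_p−ω_c = −(36/30)·(-8/11) = 48/55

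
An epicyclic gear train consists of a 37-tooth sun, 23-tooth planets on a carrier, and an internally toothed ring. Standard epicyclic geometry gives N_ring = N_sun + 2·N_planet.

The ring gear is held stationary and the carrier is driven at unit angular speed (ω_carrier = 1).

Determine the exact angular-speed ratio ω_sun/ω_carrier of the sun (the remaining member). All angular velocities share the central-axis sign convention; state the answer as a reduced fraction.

N_ring = 37 + 2·23 = 83
37(ω_s−ω_c) = −83(ω_r−ω_c),  ω_r=0, ω_c=1
ω_s = 1 − (83/37)(0−1) = 120/37
ω_s/ω_c = 120/37

120/37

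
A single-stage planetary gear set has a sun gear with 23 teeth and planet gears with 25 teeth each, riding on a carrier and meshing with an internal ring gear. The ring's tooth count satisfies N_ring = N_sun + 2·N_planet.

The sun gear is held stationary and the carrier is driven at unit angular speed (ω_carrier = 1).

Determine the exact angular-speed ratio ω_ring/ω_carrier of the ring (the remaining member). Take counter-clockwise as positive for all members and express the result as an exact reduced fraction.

N_ring = 23 + 2·25 = 73
23(ω_s−ω_c) = −73(ω_r−ω_c),  ω_s=0, ω_c=1
ω_r = 1 − (23/73)(0−1) = 96/73
ω_r/ω_c = 96/73

96/73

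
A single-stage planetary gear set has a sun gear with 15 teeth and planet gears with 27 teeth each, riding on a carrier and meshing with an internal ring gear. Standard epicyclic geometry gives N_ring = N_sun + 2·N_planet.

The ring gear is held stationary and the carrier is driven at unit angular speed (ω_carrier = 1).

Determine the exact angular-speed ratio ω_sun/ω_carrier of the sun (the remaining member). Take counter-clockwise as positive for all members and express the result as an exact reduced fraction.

N_ring = 15 + 2·27 = 69
15(ω_s−ω_c) = −69(ω_r−ω_c),  ω_r=0, ω_c=1
ω_s = 1 − (69/15)(0−1) = 28/5
ω_s/ω_c = 28/5

28/5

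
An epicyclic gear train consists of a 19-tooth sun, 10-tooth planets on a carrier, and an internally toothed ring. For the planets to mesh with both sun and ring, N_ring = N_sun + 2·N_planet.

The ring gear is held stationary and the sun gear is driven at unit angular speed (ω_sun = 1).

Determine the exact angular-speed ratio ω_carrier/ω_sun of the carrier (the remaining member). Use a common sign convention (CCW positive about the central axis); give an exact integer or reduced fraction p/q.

19/58

N_ring = 19 + 2·10 = 39
19(ω_s−ω_c) = −39(ω_r−ω_c),  ω_r=0, ω_s=1
19(1−ω_c) = −39(0−ω_c)  ⇒  58ω_c = 19  ⇒  ω_c = 19/58
ω_c/ω_s = 19/58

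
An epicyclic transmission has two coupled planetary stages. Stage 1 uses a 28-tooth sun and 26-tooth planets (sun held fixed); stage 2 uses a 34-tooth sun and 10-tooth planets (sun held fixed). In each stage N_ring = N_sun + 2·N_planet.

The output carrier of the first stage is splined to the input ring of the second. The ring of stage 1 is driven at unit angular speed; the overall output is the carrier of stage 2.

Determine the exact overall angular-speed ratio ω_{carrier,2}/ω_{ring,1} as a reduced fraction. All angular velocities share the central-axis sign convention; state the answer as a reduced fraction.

5/11

Stage 1: N_ring = 28 + 2·26 = 80
Stage 1: 28(ω_s−ω_c) = −80(ω_r−ω_c),  ω_s=0, ω_r=1
Stage 1: 28(0−ω_c) = −80(1−ω_c)  ⇒  108ω_c = 80  ⇒  ω_c = 20/27
  ⇒ ω_c¹/ω_r¹ = 20/27
Stage 2: N_ring = 34 + 2·10 = 54
Stage 2: 34(ω_s−ω_c) = −54(ω_r−ω_c),  ω_s=0, ω_r=1
Stage 2: 34(0−ω_c) = −54(1−ω_c)  ⇒  88ω_c = 54  ⇒  ω_c = 27/44
  ⇒ ω_c²/ω_r² = 27/44
Coupling ω_r² = ω_c¹ ⇒ overall = 20/27 × 27/44 = 5/11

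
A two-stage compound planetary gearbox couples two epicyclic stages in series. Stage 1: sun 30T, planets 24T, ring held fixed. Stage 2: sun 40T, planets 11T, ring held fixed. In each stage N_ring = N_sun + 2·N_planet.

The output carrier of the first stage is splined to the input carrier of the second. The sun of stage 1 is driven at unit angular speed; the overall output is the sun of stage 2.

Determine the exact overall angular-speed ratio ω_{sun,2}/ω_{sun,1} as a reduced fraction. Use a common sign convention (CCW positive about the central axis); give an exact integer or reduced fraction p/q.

17/24

Stage 1: N_ring = 30 + 2·24 = 78
Stage 1: 30(ω_s−ω_c) = −78(ω_r−ω_c),  ω_r=0, ω_s=1
Stage 1: 30(1−ω_c) = −78(0−ω_c)  ⇒  108ω_c = 30  ⇒  ω_c = 5/18
  ⇒ ω_c¹/ω_s¹ = 5/18
Stage 2: N_ring = 40 + 2·11 = 62
Stage 2: 40(ω_s−ω_c) = −62(ω_r−ω_c),  ω_r=0, ω_c=1
Stage 2: ω_s = 1 − (62/40)(0−1) = 51/20
  ⇒ ω_s²/ω_c² = 51/20
Coupling ω_c² = ω_c¹ ⇒ overall = 5/18 × 51/20 = 17/24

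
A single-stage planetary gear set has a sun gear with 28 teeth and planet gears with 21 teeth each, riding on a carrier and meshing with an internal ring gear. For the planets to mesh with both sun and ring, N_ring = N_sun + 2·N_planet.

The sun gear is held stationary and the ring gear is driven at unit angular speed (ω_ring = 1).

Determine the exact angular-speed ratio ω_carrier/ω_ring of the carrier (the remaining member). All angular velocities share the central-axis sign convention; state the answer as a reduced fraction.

5/7

N_ring = 28 + 2·21 = 70
28(ω_s−ω_c) = −70(ω_r−ω_c),  ω_s=0, ω_r=1
28(0−ω_c) = −70(1−ω_c)  ⇒  98ω_c = 70  ⇒  ω_c = 5/7
ω_c/ω_r = 5/7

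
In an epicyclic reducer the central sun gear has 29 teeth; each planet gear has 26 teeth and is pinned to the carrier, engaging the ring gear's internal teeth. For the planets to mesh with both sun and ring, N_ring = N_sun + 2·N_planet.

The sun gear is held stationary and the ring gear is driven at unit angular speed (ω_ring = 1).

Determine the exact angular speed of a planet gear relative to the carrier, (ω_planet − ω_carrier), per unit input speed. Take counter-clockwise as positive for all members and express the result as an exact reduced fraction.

N_ring = 29 + 2·26 = 81
29(ω_s−ω_c) = −81(ω_r−ω_c),  ω_s=0, ω_r=1
29(0−ω_c) = −81(1−ω_c)  ⇒  110ω_c = 81  ⇒  ω_c = 81/110
sun–planet: 29·(0−81/110) = −26·(ω_p−ω_c)  ⇒  ω_p−ω_c = −(29/26)·(-81/110) = 2349/2860

2349/2860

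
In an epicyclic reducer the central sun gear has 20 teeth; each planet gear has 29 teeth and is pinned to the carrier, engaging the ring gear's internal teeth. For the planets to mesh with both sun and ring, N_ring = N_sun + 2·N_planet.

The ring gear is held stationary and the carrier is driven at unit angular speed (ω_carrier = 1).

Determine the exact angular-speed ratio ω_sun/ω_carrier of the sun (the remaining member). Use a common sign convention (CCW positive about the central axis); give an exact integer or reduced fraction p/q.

N_ring = 20 + 2·29 = 78
20(ω_s−ω_c) = −78(ω_r−ω_c),  ω_r=0, ω_c=1
ω_s = 1 − (78/20)(0−1) = 49/10
ω_s/ω_c = 49/10

49/10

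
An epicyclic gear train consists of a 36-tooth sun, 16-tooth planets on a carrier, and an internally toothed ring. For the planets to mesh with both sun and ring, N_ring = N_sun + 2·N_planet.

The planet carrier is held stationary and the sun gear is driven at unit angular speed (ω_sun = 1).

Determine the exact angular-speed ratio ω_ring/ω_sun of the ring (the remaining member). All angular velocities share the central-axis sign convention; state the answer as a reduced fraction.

N_ring = 36 + 2·16 = 68
36(ω_s−ω_c) = −68(ω_r−ω_c),  ω_c=0, ω_s=1
ω_r = 0 − (36/68)(1−0) = -9/17
ω_r/ω_s = -9/17

-9/17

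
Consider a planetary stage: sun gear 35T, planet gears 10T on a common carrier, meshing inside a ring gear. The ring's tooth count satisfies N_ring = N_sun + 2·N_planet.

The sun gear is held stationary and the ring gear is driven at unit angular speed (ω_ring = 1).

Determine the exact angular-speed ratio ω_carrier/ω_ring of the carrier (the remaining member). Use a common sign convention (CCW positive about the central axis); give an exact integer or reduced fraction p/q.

N_ring = 35 + 2·10 = 55
35(ω_s−ω_c) = −55(ω_r−ω_c),  ω_s=0, ω_r=1
35(0−ω_c) = −55(1−ω_c)  ⇒  90ω_c = 55  ⇒  ω_c = 11/18
ω_c/ω_r = 11/18

11/18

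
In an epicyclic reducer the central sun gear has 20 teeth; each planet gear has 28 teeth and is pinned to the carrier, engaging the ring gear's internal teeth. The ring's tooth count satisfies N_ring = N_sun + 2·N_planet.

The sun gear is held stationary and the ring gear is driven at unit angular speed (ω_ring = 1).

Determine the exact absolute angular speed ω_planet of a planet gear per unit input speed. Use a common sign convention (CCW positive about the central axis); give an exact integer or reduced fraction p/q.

19/14

N_ring = 20 + 2·28 = 76
20(ω_s−ω_c) = −76(ω_r−ω_c),  ω_s=0, ω_r=1
20(0−ω_c) = −76(1−ω_c)  ⇒  96ω_c = 76  ⇒  ω_c = 19/24
sun–planet: 20·(0−19/24) = −28·(ω_p−ω_c)  ⇒  ω_p−ω_c = −(20/28)·(-19/24) = 95/168
ω_p = 19/24 + 95/168 = 19/14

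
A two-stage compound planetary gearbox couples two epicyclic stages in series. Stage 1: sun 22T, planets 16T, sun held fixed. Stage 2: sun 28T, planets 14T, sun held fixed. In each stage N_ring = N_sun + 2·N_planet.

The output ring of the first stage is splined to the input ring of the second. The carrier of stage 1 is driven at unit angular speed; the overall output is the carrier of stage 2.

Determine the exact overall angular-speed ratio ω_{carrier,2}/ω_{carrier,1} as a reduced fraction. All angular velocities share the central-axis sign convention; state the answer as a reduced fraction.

Stage 1: N_ring = 22 + 2·16 = 54
Stage 1: 22(ω_s−ω_c) = −54(ω_r−ω_c),  ω_s=0, ω_c=1
Stage 1: ω_r = 1 − (22/54)(0−1) = 38/27
  ⇒ ω_r¹/ω_c¹ = 38/27
Stage 2: N_ring = 28 + 2·14 = 56
Stage 2: 28(ω_s−ω_c) = −56(ω_r−ω_c),  ω_s=0, ω_r=1
Stage 2: 28(0−ω_c) = −56(1−ω_c)  ⇒  84ω_c = 56  ⇒  ω_c = 2/3
  ⇒ ω_c²/ω_r² = 2/3
Coupling ω_r² = ω_r¹ ⇒ overall = 38/27 × 2/3 = 76/81

76/81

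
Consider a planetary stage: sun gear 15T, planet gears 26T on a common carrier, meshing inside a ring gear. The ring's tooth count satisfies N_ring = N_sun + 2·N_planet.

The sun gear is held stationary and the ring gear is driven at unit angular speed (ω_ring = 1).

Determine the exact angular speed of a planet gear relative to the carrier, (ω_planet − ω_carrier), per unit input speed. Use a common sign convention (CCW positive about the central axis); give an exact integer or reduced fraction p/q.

1005/2132

N_ring = 15 + 2·26 = 67
15(ω_s−ω_c) = −67(ω_r−ω_c),  ω_s=0, ω_r=1
15(0−ω_c) = −67(1−ω_c)  ⇒  82ω_c = 67  ⇒  ω_c = 67/82
sun–planet: 15·(0−67/82) = −26·(ω_p−ω_c)  ⇒  ω_p−ω_c = −(15/26)·(-67/82) = 1005/2132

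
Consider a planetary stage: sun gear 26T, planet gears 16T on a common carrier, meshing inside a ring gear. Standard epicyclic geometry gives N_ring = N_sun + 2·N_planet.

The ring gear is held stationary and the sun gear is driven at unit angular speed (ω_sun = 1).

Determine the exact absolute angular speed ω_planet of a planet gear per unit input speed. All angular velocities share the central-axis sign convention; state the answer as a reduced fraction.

N_ring = 26 + 2·16 = 58
26(ω_s−ω_c) = −58(ω_r−ω_c),  ω_r=0, ω_s=1
26(1−ω_c) = −58(0−ω_c)  ⇒  84ω_c = 26  ⇒  ω_c = 13/42
sun–planet: 26·(1−13/42) = −16·(ω_p−ω_c)  ⇒  ω_p−ω_c = −(26/16)·(29/42) = -377/336
ω_p = 13/42 − 377/336 = -13/16

-13/16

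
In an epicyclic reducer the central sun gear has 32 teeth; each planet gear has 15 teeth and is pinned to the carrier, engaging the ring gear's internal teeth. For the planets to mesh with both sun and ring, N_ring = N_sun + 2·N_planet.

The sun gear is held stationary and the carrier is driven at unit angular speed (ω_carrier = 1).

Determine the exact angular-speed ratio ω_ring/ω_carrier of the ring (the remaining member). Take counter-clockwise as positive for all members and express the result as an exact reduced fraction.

N_ring = 32 + 2·15 = 62
32(ω_s−ω_c) = −62(ω_r−ω_c),  ω_s=0, ω_c=1
ω_r = 1 − (32/62)(0−1) = 47/31
ω_r/ω_c = 47/31

47/31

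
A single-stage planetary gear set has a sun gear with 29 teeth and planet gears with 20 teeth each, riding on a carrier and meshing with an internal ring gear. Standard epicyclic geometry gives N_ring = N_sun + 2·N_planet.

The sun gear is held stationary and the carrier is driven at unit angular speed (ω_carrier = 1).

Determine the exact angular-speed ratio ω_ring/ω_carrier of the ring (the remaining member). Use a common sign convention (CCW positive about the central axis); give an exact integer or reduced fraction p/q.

98/69

N_ring = 29 + 2·20 = 69
29(ω_s−ω_c) = −69(ω_r−ω_c),  ω_s=0, ω_c=1
ω_r = 1 − (29/69)(0−1) = 98/69
ω_r/ω_c = 98/69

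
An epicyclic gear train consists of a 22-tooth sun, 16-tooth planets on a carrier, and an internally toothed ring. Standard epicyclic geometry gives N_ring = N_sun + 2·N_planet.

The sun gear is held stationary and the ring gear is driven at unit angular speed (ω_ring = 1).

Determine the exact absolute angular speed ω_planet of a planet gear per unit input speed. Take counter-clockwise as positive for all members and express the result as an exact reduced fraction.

27/16

N_ring = 22 + 2·16 = 54
22(ω_s−ω_c) = −54(ω_r−ω_c),  ω_s=0, ω_r=1
22(0−ω_c) = −54(1−ω_c)  ⇒  76ω_c = 54  ⇒  ω_c = 27/38
sun–planet: 22·(0−27/38) = −16·(ω_p−ω_c)  ⇒  ω_p−ω_c = −(22/16)·(-27/38) = 297/304
ω_p = 27/38 + 297/304 = 27/16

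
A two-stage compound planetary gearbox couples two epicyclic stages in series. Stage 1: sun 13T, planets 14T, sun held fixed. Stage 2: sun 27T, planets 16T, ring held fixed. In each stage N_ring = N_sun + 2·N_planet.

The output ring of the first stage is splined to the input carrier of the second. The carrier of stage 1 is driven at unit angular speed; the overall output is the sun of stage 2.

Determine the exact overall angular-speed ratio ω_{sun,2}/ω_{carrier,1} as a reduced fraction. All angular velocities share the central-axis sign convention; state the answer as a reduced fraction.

Stage 1: N_ring = 13 + 2·14 = 41
Stage 1: 13(ω_s−ω_c) = −41(ω_r−ω_c),  ω_s=0, ω_c=1
Stage 1: ω_r = 1 − (13/41)(0−1) = 54/41
  ⇒ ω_r¹/ω_c¹ = 54/41
Stage 2: N_ring = 27 + 2·16 = 59
Stage 2: 27(ω_s−ω_c) = −59(ω_r−ω_c),  ω_r=0, ω_c=1
Stage 2: ω_s = 1 − (59/27)(0−1) = 86/27
  ⇒ ω_s²/ω_c² = 86/27
Coupling ω_c² = ω_r¹ ⇒ overall = 54/41 × 86/27 = 172/41

172/41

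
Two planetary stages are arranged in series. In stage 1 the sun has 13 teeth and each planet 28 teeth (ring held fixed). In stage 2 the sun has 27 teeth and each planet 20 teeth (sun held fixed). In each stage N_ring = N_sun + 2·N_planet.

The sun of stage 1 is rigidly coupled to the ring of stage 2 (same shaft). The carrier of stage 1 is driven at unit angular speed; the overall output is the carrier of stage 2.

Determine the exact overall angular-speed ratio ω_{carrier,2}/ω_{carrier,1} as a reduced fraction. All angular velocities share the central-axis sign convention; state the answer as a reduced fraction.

2747/611

Stage 1: N_ring = 13 + 2·28 = 69
Stage 1: 13(ω_s−ω_c) = −69(ω_r−ω_c),  ω_r=0, ω_c=1
Stage 1: ω_s = 1 − (69/13)(0−1) = 82/13
  ⇒ ω_s¹/ω_c¹ = 82/13
Stage 2: N_ring = 27 + 2·20 = 67
Stage 2: 27(ω_s−ω_c) = −67(ω_r−ω_c),  ω_s=0, ω_r=1
Stage 2: 27(0−ω_c) = −67(1−ω_c)  ⇒  94ω_c = 67  ⇒  ω_c = 67/94
  ⇒ ω_c²/ω_r² = 67/94
Coupling ω_r² = ω_s¹ ⇒ overall = 82/13 × 67/94 = 2747/611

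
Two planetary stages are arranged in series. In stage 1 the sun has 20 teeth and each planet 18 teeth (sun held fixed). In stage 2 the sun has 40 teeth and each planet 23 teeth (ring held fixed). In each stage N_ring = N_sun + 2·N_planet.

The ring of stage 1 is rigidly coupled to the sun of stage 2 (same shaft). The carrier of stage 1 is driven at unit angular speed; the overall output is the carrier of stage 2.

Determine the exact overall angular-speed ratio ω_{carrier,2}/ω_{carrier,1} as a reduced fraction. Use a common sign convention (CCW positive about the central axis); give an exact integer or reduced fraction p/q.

190/441

Stage 1: N_ring = 20 + 2·18 = 56
Stage 1: 20(ω_s−ω_c) = −56(ω_r−ω_c),  ω_s=0, ω_c=1
Stage 1: ω_r = 1 − (20/56)(0−1) = 19/14
  ⇒ ω_r¹/ω_c¹ = 19/14
Stage 2: N_ring = 40 + 2·23 = 86
Stage 2: 40(ω_s−ω_c) = −86(ω_r−ω_c),  ω_r=0, ω_s=1
Stage 2: 40(1−ω_c) = −86(0−ω_c)  ⇒  126ω_c = 40  ⇒  ω_c = 20/63
  ⇒ ω_c²/ω_s² = 20/63
Coupling ω_s² = ω_r¹ ⇒ overall = 19/14 × 20/63 = 190/441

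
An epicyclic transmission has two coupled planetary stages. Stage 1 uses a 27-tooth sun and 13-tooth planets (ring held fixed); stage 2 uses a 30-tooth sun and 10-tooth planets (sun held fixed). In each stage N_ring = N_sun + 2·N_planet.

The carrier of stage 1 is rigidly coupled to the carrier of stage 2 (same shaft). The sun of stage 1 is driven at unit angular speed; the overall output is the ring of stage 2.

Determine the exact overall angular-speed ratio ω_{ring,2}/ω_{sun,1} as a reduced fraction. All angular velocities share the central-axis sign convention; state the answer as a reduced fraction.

Stage 1: N_ring = 27 + 2·13 = 53
Stage 1: 27(ω_s−ω_c) = −53(ω_r−ω_c),  ω_r=0, ω_s=1
Stage 1: 27(1−ω_c) = −53(0−ω_c)  ⇒  80ω_c = 27  ⇒  ω_c = 27/80
  ⇒ ω_c¹/ω_s¹ = 27/80
Stage 2: N_ring = 30 + 2·10 = 50
Stage 2: 30(ω_s−ω_c) = −50(ω_r−ω_c),  ω_s=0, ω_c=1
Stage 2: ω_r = 1 − (30/50)(0−1) = 8/5
  ⇒ ω_r²/ω_c² = 8/5
Coupling ω_c² = ω_c¹ ⇒ overall = 27/80 × 8/5 = 27/50

27/50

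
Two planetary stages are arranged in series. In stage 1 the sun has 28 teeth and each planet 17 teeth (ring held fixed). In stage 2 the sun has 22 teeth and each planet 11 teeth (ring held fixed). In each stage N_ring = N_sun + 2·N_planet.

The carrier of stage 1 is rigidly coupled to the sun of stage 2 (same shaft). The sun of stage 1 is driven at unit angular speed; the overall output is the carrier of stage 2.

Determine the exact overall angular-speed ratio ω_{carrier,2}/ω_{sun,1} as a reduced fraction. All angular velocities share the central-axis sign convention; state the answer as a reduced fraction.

Stage 1: N_ring = 28 + 2·17 = 62
Stage 1: 28(ω_s−ω_c) = −62(ω_r−ω_c),  ω_r=0, ω_s=1
Stage 1: 28(1−ω_c) = −62(0−ω_c)  ⇒  90ω_c = 28  ⇒  ω_c = 14/45
  ⇒ ω_c¹/ω_s¹ = 14/45
Stage 2: N_ring = 22 + 2·11 = 44
Stage 2: 22(ω_s−ω_c) = −44(ω_r−ω_c),  ω_r=0, ω_s=1
Stage 2: 22(1−ω_c) = −44(0−ω_c)  ⇒  66ω_c = 22  ⇒  ω_c = 1/3
  ⇒ ω_c²/ω_s² = 1/3
Coupling ω_s² = ω_c¹ ⇒ overall = 14/45 × 1/3 = 14/135

14/135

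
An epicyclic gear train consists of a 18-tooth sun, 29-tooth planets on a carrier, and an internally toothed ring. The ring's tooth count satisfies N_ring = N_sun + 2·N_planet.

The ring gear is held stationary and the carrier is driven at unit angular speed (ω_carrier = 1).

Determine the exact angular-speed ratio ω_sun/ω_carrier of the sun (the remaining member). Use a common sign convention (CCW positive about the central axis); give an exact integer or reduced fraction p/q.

47/9

N_ring = 18 + 2·29 = 76
18(ω_s−ω_c) = −76(ω_r−ω_c),  ω_r=0, ω_c=1
ω_s = 1 − (76/18)(0−1) = 47/9
ω_s/ω_c = 47/9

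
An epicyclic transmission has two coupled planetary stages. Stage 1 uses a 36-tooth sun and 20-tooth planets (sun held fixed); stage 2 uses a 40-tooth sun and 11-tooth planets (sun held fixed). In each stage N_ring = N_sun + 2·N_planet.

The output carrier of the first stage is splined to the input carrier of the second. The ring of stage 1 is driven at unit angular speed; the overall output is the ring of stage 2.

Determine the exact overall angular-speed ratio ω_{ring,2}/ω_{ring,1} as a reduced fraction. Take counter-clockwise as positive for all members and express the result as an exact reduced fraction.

Stage 1: N_ring = 36 + 2·20 = 76
Stage 1: 36(ω_s−ω_c) = −76(ω_r−ω_c),  ω_s=0, ω_r=1
Stage 1: 36(0−ω_c) = −76(1−ω_c)  ⇒  112ω_c = 76  ⇒  ω_c = 19/28
  ⇒ ω_c¹/ω_r¹ = 19/28
Stage 2: N_ring = 40 + 2·11 = 62
Stage 2: 40(ω_s−ω_c) = −62(ω_r−ω_c),  ω_s=0, ω_c=1
Stage 2: ω_r = 1 − (40/62)(0−1) = 51/31
  ⇒ ω_r²/ω_c² = 51/31
Coupling ω_c² = ω_c¹ ⇒ overall = 19/28 × 51/31 = 969/868

969/868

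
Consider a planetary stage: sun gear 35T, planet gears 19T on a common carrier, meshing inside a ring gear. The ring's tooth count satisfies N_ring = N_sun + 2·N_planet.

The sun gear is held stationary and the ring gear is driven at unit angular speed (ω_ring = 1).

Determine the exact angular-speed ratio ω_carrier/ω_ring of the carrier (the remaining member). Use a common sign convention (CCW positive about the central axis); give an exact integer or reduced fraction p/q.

N_ring = 35 + 2·19 = 73
35(ω_s−ω_c) = −73(ω_r−ω_c),  ω_s=0, ω_r=1
35(0−ω_c) = −73(1−ω_c)  ⇒  108ω_c = 73  ⇒  ω_c = 73/108
ω_c/ω_r = 73/108

73/108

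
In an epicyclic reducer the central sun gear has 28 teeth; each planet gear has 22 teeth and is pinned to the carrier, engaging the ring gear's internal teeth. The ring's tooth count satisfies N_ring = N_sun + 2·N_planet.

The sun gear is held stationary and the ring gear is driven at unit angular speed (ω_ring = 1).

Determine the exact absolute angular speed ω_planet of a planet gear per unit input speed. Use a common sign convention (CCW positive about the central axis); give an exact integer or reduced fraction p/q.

18/11

N_ring = 28 + 2·22 = 72
28(ω_s−ω_c) = −72(ω_r−ω_c),  ω_s=0, ω_r=1
28(0−ω_c) = −72(1−ω_c)  ⇒  100ω_c = 72  ⇒  ω_c = 18/25
sun–planet: 28·(0−18/25) = −22·(ω_p−ω_c)  ⇒  ω_p−ω_c = −(28/22)·(-18/25) = 252/275
ω_p = 18/25 + 252/275 = 18/11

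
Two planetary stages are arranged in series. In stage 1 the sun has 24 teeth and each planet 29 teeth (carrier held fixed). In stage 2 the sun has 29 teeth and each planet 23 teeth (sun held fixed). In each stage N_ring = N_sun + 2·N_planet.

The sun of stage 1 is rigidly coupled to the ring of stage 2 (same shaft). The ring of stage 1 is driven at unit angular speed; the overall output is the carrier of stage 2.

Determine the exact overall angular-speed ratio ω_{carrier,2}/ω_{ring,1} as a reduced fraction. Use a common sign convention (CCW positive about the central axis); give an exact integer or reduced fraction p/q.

-1025/416

Stage 1: N_ring = 24 + 2·29 = 82
Stage 1: 24(ω_s−ω_c) = −82(ω_r−ω_c),  ω_c=0, ω_r=1
Stage 1: ω_s = 0 − (82/24)(1−0) = -41/12
  ⇒ ω_s¹/ω_r¹ = -41/12
Stage 2: N_ring = 29 + 2·23 = 75
Stage 2: 29(ω_s−ω_c) = −75(ω_r−ω_c),  ω_s=0, ω_r=1
Stage 2: 29(0−ω_c) = −75(1−ω_c)  ⇒  104ω_c = 75  ⇒  ω_c = 75/104
  ⇒ ω_c²/ω_r² = 75/104
Coupling ω_r² = ω_s¹ ⇒ overall = -41/12 × 75/104 = -1025/416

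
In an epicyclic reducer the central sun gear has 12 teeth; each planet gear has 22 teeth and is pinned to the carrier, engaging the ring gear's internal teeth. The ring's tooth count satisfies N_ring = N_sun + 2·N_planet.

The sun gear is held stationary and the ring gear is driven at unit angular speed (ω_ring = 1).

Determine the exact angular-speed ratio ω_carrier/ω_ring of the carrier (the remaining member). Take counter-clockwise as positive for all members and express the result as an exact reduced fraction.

N_ring = 12 + 2·22 = 56
12(ω_s−ω_c) = −56(ω_r−ω_c),  ω_s=0, ω_r=1
12(0−ω_c) = −56(1−ω_c)  ⇒  68ω_c = 56  ⇒  ω_c = 14/17
ω_c/ω_r = 14/17

14/17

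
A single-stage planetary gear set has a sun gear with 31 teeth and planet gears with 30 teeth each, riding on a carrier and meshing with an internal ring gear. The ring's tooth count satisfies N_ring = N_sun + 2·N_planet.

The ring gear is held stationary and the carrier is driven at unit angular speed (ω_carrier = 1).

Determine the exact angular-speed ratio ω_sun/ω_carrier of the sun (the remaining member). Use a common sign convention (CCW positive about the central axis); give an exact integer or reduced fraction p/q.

122/31

N_ring = 31 + 2·30 = 91
31(ω_s−ω_c) = −91(ω_r−ω_c),  ω_r=0, ω_c=1
ω_s = 1 − (91/31)(0−1) = 122/31
ω_s/ω_c = 122/31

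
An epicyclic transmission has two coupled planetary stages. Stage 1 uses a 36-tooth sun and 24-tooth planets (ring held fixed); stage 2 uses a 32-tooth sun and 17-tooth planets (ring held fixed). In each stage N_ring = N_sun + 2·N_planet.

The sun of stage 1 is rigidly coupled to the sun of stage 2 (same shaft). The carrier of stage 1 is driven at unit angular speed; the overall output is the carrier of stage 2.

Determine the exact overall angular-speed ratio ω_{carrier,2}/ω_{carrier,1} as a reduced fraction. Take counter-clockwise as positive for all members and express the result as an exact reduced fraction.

160/147

Stage 1: N_ring = 36 + 2·24 = 84
Stage 1: 36(ω_s−ω_c) = −84(ω_r−ω_c),  ω_r=0, ω_c=1
Stage 1: ω_s = 1 − (84/36)(0−1) = 10/3
  ⇒ ω_s¹/ω_c¹ = 10/3
Stage 2: N_ring = 32 + 2·17 = 66
Stage 2: 32(ω_s−ω_c) = −66(ω_r−ω_c),  ω_r=0, ω_s=1
Stage 2: 32(1−ω_c) = −66(0−ω_c)  ⇒  98ω_c = 32  ⇒  ω_c = 16/49
  ⇒ ω_c²/ω_s² = 16/49
Coupling ω_s² = ω_s¹ ⇒ overall = 10/3 × 16/49 = 160/147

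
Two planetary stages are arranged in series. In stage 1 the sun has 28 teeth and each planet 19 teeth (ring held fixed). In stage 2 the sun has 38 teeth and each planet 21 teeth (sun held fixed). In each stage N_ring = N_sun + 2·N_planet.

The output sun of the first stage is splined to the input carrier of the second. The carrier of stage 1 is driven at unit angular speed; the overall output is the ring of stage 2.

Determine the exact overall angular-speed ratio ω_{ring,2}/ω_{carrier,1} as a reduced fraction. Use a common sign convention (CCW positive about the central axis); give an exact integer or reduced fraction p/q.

Stage 1: N_ring = 28 + 2·19 = 66
Stage 1: 28(ω_s−ω_c) = −66(ω_r−ω_c),  ω_r=0, ω_c=1
Stage 1: ω_s = 1 − (66/28)(0−1) = 47/14
  ⇒ ω_s¹/ω_c¹ = 47/14
Stage 2: N_ring = 38 + 2·21 = 80
Stage 2: 38(ω_s−ω_c) = −80(ω_r−ω_c),  ω_s=0, ω_c=1
Stage 2: ω_r = 1 − (38/80)(0−1) = 59/40
  ⇒ ω_r²/ω_c² = 59/40
Coupling ω_c² = ω_s¹ ⇒ overall = 47/14 × 59/40 = 2773/560

2773/560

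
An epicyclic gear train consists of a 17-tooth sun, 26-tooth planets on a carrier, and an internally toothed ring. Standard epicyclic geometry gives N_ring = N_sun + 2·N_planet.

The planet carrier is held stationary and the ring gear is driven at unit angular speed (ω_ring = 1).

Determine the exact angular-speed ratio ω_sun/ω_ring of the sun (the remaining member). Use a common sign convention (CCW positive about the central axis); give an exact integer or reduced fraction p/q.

N_ring = 17 + 2·26 = 69
17(ω_s−ω_c) = −69(ω_r−ω_c),  ω_c=0, ω_r=1
ω_s = 0 − (69/17)(1−0) = -69/17
ω_s/ω_r = -69/17

-69/17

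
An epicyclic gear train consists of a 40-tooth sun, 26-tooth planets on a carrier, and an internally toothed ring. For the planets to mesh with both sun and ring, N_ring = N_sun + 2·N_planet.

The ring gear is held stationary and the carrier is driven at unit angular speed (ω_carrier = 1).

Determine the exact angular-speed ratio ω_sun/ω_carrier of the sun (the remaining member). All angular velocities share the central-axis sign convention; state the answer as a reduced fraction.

33/10

N_ring = 40 + 2·26 = 92
40(ω_s−ω_c) = −92(ω_r−ω_c),  ω_r=0, ω_c=1
ω_s = 1 − (92/40)(0−1) = 33/10
ω_s/ω_c = 33/10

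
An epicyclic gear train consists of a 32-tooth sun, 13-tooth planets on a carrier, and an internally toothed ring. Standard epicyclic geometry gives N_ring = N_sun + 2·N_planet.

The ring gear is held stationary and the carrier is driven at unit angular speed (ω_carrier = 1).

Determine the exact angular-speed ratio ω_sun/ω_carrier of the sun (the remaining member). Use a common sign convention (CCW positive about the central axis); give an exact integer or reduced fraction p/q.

45/16

N_ring = 32 + 2·13 = 58
32(ω_s−ω_c) = −58(ω_r−ω_c),  ω_r=0, ω_c=1
ω_s = 1 − (58/32)(0−1) = 45/16
ω_s/ω_c = 45/16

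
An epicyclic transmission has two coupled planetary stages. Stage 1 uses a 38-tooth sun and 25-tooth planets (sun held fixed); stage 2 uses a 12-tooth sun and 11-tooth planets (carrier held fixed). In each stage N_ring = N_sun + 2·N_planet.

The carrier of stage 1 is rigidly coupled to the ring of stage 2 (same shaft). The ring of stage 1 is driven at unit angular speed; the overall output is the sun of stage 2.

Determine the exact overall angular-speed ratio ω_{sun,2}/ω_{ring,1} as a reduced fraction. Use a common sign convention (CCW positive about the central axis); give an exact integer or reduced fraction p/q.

Stage 1: N_ring = 38 + 2·25 = 88
Stage 1: 38(ω_s−ω_c) = −88(ω_r−ω_c),  ω_s=0, ω_r=1
Stage 1: 38(0−ω_c) = −88(1−ω_c)  ⇒  126ω_c = 88  ⇒  ω_c = 44/63
  ⇒ ω_c¹/ω_r¹ = 44/63
Stage 2: N_ring = 12 + 2·11 = 34
Stage 2: 12(ω_s−ω_c) = −34(ω_r−ω_c),  ω_c=0, ω_r=1
Stage 2: ω_s = 0 − (34/12)(1−0) = -17/6
  ⇒ ω_s²/ω_r² = -17/6
Coupling ω_r² = ω_c¹ ⇒ overall = 44/63 × -17/6 = -374/189

-374/189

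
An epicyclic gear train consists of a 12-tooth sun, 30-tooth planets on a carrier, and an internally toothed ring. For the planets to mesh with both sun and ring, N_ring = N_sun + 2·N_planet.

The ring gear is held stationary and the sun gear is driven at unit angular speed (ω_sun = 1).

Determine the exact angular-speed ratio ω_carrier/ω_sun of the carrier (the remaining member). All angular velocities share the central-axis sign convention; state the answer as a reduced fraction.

N_ring = 12 + 2·30 = 72
12(ω_s−ω_c) = −72(ω_r−ω_c),  ω_r=0, ω_s=1
12(1−ω_c) = −72(0−ω_c)  ⇒  84ω_c = 12  ⇒  ω_c = 1/7
ω_c/ω_s = 1/7

1/7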